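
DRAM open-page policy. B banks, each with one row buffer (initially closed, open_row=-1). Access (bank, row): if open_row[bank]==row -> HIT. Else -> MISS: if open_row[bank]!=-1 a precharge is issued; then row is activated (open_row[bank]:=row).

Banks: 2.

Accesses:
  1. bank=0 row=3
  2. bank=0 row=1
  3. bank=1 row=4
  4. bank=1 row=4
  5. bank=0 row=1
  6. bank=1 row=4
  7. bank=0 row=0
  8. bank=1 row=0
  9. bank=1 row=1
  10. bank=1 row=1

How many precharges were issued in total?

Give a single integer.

Acc 1: bank0 row3 -> MISS (open row3); precharges=0
Acc 2: bank0 row1 -> MISS (open row1); precharges=1
Acc 3: bank1 row4 -> MISS (open row4); precharges=1
Acc 4: bank1 row4 -> HIT
Acc 5: bank0 row1 -> HIT
Acc 6: bank1 row4 -> HIT
Acc 7: bank0 row0 -> MISS (open row0); precharges=2
Acc 8: bank1 row0 -> MISS (open row0); precharges=3
Acc 9: bank1 row1 -> MISS (open row1); precharges=4
Acc 10: bank1 row1 -> HIT

Answer: 4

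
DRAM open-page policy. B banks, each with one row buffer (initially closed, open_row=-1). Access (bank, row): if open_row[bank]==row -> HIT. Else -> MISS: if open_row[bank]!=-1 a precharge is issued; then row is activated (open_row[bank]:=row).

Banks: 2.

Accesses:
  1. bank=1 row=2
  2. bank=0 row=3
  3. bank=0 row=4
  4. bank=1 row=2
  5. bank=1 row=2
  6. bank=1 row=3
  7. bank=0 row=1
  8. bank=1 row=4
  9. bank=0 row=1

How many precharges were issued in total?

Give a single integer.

Acc 1: bank1 row2 -> MISS (open row2); precharges=0
Acc 2: bank0 row3 -> MISS (open row3); precharges=0
Acc 3: bank0 row4 -> MISS (open row4); precharges=1
Acc 4: bank1 row2 -> HIT
Acc 5: bank1 row2 -> HIT
Acc 6: bank1 row3 -> MISS (open row3); precharges=2
Acc 7: bank0 row1 -> MISS (open row1); precharges=3
Acc 8: bank1 row4 -> MISS (open row4); precharges=4
Acc 9: bank0 row1 -> HIT

Answer: 4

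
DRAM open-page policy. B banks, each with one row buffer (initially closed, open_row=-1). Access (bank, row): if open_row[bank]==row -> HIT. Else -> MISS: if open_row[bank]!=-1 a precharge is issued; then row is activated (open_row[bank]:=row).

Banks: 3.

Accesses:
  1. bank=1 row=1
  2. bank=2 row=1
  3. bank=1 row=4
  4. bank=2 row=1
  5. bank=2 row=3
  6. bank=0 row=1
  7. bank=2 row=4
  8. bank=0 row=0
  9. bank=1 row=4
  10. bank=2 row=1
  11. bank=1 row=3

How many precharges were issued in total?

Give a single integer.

Answer: 6

Derivation:
Acc 1: bank1 row1 -> MISS (open row1); precharges=0
Acc 2: bank2 row1 -> MISS (open row1); precharges=0
Acc 3: bank1 row4 -> MISS (open row4); precharges=1
Acc 4: bank2 row1 -> HIT
Acc 5: bank2 row3 -> MISS (open row3); precharges=2
Acc 6: bank0 row1 -> MISS (open row1); precharges=2
Acc 7: bank2 row4 -> MISS (open row4); precharges=3
Acc 8: bank0 row0 -> MISS (open row0); precharges=4
Acc 9: bank1 row4 -> HIT
Acc 10: bank2 row1 -> MISS (open row1); precharges=5
Acc 11: bank1 row3 -> MISS (open row3); precharges=6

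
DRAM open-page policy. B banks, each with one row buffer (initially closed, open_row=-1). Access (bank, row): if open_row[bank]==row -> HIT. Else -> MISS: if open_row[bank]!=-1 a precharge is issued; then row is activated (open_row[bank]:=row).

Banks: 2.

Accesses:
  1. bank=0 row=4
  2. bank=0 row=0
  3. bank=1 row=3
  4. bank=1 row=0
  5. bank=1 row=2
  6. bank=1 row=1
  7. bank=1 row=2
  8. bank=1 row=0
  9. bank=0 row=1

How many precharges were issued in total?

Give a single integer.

Acc 1: bank0 row4 -> MISS (open row4); precharges=0
Acc 2: bank0 row0 -> MISS (open row0); precharges=1
Acc 3: bank1 row3 -> MISS (open row3); precharges=1
Acc 4: bank1 row0 -> MISS (open row0); precharges=2
Acc 5: bank1 row2 -> MISS (open row2); precharges=3
Acc 6: bank1 row1 -> MISS (open row1); precharges=4
Acc 7: bank1 row2 -> MISS (open row2); precharges=5
Acc 8: bank1 row0 -> MISS (open row0); precharges=6
Acc 9: bank0 row1 -> MISS (open row1); precharges=7

Answer: 7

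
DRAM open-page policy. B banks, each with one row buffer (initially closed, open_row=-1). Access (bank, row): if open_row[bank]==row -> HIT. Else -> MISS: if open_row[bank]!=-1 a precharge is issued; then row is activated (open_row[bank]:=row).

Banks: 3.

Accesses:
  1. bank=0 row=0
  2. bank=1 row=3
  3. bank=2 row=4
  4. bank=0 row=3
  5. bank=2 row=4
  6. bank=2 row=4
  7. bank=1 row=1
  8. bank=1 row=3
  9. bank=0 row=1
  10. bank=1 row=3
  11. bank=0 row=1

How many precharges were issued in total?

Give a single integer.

Answer: 4

Derivation:
Acc 1: bank0 row0 -> MISS (open row0); precharges=0
Acc 2: bank1 row3 -> MISS (open row3); precharges=0
Acc 3: bank2 row4 -> MISS (open row4); precharges=0
Acc 4: bank0 row3 -> MISS (open row3); precharges=1
Acc 5: bank2 row4 -> HIT
Acc 6: bank2 row4 -> HIT
Acc 7: bank1 row1 -> MISS (open row1); precharges=2
Acc 8: bank1 row3 -> MISS (open row3); precharges=3
Acc 9: bank0 row1 -> MISS (open row1); precharges=4
Acc 10: bank1 row3 -> HIT
Acc 11: bank0 row1 -> HIT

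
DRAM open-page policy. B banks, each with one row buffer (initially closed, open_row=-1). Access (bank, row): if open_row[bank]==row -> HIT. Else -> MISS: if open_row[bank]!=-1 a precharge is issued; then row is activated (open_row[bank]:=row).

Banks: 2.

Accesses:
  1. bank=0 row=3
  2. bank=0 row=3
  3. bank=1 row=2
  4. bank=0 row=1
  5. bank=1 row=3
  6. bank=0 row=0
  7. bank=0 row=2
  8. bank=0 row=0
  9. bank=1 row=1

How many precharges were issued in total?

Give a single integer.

Answer: 6

Derivation:
Acc 1: bank0 row3 -> MISS (open row3); precharges=0
Acc 2: bank0 row3 -> HIT
Acc 3: bank1 row2 -> MISS (open row2); precharges=0
Acc 4: bank0 row1 -> MISS (open row1); precharges=1
Acc 5: bank1 row3 -> MISS (open row3); precharges=2
Acc 6: bank0 row0 -> MISS (open row0); precharges=3
Acc 7: bank0 row2 -> MISS (open row2); precharges=4
Acc 8: bank0 row0 -> MISS (open row0); precharges=5
Acc 9: bank1 row1 -> MISS (open row1); precharges=6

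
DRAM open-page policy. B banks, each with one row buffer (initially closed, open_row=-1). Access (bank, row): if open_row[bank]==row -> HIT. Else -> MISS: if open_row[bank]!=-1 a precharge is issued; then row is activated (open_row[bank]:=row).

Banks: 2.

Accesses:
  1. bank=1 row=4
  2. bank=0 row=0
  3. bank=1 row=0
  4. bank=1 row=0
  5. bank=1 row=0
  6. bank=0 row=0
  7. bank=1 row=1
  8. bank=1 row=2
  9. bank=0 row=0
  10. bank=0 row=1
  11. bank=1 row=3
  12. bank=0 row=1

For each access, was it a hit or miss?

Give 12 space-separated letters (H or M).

Answer: M M M H H H M M H M M H

Derivation:
Acc 1: bank1 row4 -> MISS (open row4); precharges=0
Acc 2: bank0 row0 -> MISS (open row0); precharges=0
Acc 3: bank1 row0 -> MISS (open row0); precharges=1
Acc 4: bank1 row0 -> HIT
Acc 5: bank1 row0 -> HIT
Acc 6: bank0 row0 -> HIT
Acc 7: bank1 row1 -> MISS (open row1); precharges=2
Acc 8: bank1 row2 -> MISS (open row2); precharges=3
Acc 9: bank0 row0 -> HIT
Acc 10: bank0 row1 -> MISS (open row1); precharges=4
Acc 11: bank1 row3 -> MISS (open row3); precharges=5
Acc 12: bank0 row1 -> HIT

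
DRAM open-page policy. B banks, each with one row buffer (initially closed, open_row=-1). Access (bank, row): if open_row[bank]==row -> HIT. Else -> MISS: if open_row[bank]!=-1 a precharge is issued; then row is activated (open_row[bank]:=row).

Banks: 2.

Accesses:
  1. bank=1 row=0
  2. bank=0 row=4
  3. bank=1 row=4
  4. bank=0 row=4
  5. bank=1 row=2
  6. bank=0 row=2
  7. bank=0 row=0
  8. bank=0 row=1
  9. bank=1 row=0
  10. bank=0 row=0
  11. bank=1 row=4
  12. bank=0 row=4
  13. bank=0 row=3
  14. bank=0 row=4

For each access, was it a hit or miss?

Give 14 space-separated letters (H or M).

Answer: M M M H M M M M M M M M M M

Derivation:
Acc 1: bank1 row0 -> MISS (open row0); precharges=0
Acc 2: bank0 row4 -> MISS (open row4); precharges=0
Acc 3: bank1 row4 -> MISS (open row4); precharges=1
Acc 4: bank0 row4 -> HIT
Acc 5: bank1 row2 -> MISS (open row2); precharges=2
Acc 6: bank0 row2 -> MISS (open row2); precharges=3
Acc 7: bank0 row0 -> MISS (open row0); precharges=4
Acc 8: bank0 row1 -> MISS (open row1); precharges=5
Acc 9: bank1 row0 -> MISS (open row0); precharges=6
Acc 10: bank0 row0 -> MISS (open row0); precharges=7
Acc 11: bank1 row4 -> MISS (open row4); precharges=8
Acc 12: bank0 row4 -> MISS (open row4); precharges=9
Acc 13: bank0 row3 -> MISS (open row3); precharges=10
Acc 14: bank0 row4 -> MISS (open row4); precharges=11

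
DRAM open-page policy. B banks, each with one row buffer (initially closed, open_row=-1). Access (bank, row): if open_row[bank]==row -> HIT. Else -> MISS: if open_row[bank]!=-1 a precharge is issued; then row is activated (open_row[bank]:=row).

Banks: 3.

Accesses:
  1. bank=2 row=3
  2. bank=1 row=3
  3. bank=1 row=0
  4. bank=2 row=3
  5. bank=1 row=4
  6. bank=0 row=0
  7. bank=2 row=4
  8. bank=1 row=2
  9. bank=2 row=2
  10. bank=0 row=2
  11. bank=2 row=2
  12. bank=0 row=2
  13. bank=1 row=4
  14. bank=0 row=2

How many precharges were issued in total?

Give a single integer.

Acc 1: bank2 row3 -> MISS (open row3); precharges=0
Acc 2: bank1 row3 -> MISS (open row3); precharges=0
Acc 3: bank1 row0 -> MISS (open row0); precharges=1
Acc 4: bank2 row3 -> HIT
Acc 5: bank1 row4 -> MISS (open row4); precharges=2
Acc 6: bank0 row0 -> MISS (open row0); precharges=2
Acc 7: bank2 row4 -> MISS (open row4); precharges=3
Acc 8: bank1 row2 -> MISS (open row2); precharges=4
Acc 9: bank2 row2 -> MISS (open row2); precharges=5
Acc 10: bank0 row2 -> MISS (open row2); precharges=6
Acc 11: bank2 row2 -> HIT
Acc 12: bank0 row2 -> HIT
Acc 13: bank1 row4 -> MISS (open row4); precharges=7
Acc 14: bank0 row2 -> HIT

Answer: 7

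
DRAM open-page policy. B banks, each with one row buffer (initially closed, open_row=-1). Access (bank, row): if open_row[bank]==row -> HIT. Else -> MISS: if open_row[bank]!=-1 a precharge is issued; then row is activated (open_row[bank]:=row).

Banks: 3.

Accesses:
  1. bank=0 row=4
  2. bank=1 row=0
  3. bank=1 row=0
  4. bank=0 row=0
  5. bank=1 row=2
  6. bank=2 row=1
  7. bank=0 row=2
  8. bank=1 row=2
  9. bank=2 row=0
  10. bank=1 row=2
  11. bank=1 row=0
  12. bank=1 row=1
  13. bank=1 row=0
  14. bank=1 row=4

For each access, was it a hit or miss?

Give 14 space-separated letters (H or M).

Acc 1: bank0 row4 -> MISS (open row4); precharges=0
Acc 2: bank1 row0 -> MISS (open row0); precharges=0
Acc 3: bank1 row0 -> HIT
Acc 4: bank0 row0 -> MISS (open row0); precharges=1
Acc 5: bank1 row2 -> MISS (open row2); precharges=2
Acc 6: bank2 row1 -> MISS (open row1); precharges=2
Acc 7: bank0 row2 -> MISS (open row2); precharges=3
Acc 8: bank1 row2 -> HIT
Acc 9: bank2 row0 -> MISS (open row0); precharges=4
Acc 10: bank1 row2 -> HIT
Acc 11: bank1 row0 -> MISS (open row0); precharges=5
Acc 12: bank1 row1 -> MISS (open row1); precharges=6
Acc 13: bank1 row0 -> MISS (open row0); precharges=7
Acc 14: bank1 row4 -> MISS (open row4); precharges=8

Answer: M M H M M M M H M H M M M M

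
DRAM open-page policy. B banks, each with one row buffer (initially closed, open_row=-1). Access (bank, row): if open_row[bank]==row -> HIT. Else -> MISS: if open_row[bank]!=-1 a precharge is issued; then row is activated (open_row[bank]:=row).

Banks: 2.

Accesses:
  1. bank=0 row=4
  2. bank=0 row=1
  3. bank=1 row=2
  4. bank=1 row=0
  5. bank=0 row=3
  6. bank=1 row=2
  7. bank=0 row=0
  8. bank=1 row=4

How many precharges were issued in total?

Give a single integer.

Answer: 6

Derivation:
Acc 1: bank0 row4 -> MISS (open row4); precharges=0
Acc 2: bank0 row1 -> MISS (open row1); precharges=1
Acc 3: bank1 row2 -> MISS (open row2); precharges=1
Acc 4: bank1 row0 -> MISS (open row0); precharges=2
Acc 5: bank0 row3 -> MISS (open row3); precharges=3
Acc 6: bank1 row2 -> MISS (open row2); precharges=4
Acc 7: bank0 row0 -> MISS (open row0); precharges=5
Acc 8: bank1 row4 -> MISS (open row4); precharges=6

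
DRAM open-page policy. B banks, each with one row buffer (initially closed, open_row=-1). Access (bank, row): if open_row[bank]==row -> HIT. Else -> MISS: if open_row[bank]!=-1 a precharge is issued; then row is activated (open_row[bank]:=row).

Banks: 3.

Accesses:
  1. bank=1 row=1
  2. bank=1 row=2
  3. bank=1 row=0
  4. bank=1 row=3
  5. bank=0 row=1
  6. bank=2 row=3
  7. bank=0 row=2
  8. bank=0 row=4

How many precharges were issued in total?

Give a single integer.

Acc 1: bank1 row1 -> MISS (open row1); precharges=0
Acc 2: bank1 row2 -> MISS (open row2); precharges=1
Acc 3: bank1 row0 -> MISS (open row0); precharges=2
Acc 4: bank1 row3 -> MISS (open row3); precharges=3
Acc 5: bank0 row1 -> MISS (open row1); precharges=3
Acc 6: bank2 row3 -> MISS (open row3); precharges=3
Acc 7: bank0 row2 -> MISS (open row2); precharges=4
Acc 8: bank0 row4 -> MISS (open row4); precharges=5

Answer: 5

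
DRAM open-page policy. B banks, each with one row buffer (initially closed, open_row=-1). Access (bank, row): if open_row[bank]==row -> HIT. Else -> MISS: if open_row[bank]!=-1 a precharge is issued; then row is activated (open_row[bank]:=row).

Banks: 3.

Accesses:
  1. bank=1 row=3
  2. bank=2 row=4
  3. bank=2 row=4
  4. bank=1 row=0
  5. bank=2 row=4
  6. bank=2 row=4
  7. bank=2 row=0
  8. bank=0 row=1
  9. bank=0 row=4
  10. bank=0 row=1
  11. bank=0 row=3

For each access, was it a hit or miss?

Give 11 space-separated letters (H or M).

Answer: M M H M H H M M M M M

Derivation:
Acc 1: bank1 row3 -> MISS (open row3); precharges=0
Acc 2: bank2 row4 -> MISS (open row4); precharges=0
Acc 3: bank2 row4 -> HIT
Acc 4: bank1 row0 -> MISS (open row0); precharges=1
Acc 5: bank2 row4 -> HIT
Acc 6: bank2 row4 -> HIT
Acc 7: bank2 row0 -> MISS (open row0); precharges=2
Acc 8: bank0 row1 -> MISS (open row1); precharges=2
Acc 9: bank0 row4 -> MISS (open row4); precharges=3
Acc 10: bank0 row1 -> MISS (open row1); precharges=4
Acc 11: bank0 row3 -> MISS (open row3); precharges=5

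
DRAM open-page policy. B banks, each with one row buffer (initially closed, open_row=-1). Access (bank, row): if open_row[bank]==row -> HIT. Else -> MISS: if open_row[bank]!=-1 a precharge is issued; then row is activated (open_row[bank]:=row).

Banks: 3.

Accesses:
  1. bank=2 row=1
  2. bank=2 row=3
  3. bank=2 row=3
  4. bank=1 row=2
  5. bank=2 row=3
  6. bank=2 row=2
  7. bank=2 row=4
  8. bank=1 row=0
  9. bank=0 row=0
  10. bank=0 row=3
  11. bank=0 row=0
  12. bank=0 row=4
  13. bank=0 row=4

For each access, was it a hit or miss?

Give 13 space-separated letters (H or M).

Answer: M M H M H M M M M M M M H

Derivation:
Acc 1: bank2 row1 -> MISS (open row1); precharges=0
Acc 2: bank2 row3 -> MISS (open row3); precharges=1
Acc 3: bank2 row3 -> HIT
Acc 4: bank1 row2 -> MISS (open row2); precharges=1
Acc 5: bank2 row3 -> HIT
Acc 6: bank2 row2 -> MISS (open row2); precharges=2
Acc 7: bank2 row4 -> MISS (open row4); precharges=3
Acc 8: bank1 row0 -> MISS (open row0); precharges=4
Acc 9: bank0 row0 -> MISS (open row0); precharges=4
Acc 10: bank0 row3 -> MISS (open row3); precharges=5
Acc 11: bank0 row0 -> MISS (open row0); precharges=6
Acc 12: bank0 row4 -> MISS (open row4); precharges=7
Acc 13: bank0 row4 -> HIT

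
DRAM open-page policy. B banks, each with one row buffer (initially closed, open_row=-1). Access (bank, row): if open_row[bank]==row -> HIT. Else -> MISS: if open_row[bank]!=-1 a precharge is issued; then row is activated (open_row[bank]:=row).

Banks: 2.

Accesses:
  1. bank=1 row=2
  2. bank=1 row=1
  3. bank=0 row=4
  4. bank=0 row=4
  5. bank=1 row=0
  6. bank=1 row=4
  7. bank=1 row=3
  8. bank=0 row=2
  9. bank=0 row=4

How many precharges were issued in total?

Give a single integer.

Answer: 6

Derivation:
Acc 1: bank1 row2 -> MISS (open row2); precharges=0
Acc 2: bank1 row1 -> MISS (open row1); precharges=1
Acc 3: bank0 row4 -> MISS (open row4); precharges=1
Acc 4: bank0 row4 -> HIT
Acc 5: bank1 row0 -> MISS (open row0); precharges=2
Acc 6: bank1 row4 -> MISS (open row4); precharges=3
Acc 7: bank1 row3 -> MISS (open row3); precharges=4
Acc 8: bank0 row2 -> MISS (open row2); precharges=5
Acc 9: bank0 row4 -> MISS (open row4); precharges=6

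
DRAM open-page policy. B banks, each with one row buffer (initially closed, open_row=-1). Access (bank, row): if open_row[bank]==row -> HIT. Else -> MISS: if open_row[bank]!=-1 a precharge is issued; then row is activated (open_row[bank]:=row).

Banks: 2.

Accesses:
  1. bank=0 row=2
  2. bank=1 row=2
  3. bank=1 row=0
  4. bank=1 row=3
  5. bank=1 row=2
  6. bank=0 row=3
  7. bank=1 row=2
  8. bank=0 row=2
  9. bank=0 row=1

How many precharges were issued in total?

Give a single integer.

Acc 1: bank0 row2 -> MISS (open row2); precharges=0
Acc 2: bank1 row2 -> MISS (open row2); precharges=0
Acc 3: bank1 row0 -> MISS (open row0); precharges=1
Acc 4: bank1 row3 -> MISS (open row3); precharges=2
Acc 5: bank1 row2 -> MISS (open row2); precharges=3
Acc 6: bank0 row3 -> MISS (open row3); precharges=4
Acc 7: bank1 row2 -> HIT
Acc 8: bank0 row2 -> MISS (open row2); precharges=5
Acc 9: bank0 row1 -> MISS (open row1); precharges=6

Answer: 6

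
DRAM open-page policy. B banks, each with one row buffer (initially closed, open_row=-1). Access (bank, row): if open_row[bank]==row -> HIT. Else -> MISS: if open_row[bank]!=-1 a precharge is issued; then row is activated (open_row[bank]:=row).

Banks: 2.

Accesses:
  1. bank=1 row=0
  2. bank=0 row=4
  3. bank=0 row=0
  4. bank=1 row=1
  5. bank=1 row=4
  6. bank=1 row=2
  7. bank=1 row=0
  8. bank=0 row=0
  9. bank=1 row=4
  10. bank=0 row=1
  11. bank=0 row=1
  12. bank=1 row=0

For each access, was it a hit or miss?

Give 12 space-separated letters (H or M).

Answer: M M M M M M M H M M H M

Derivation:
Acc 1: bank1 row0 -> MISS (open row0); precharges=0
Acc 2: bank0 row4 -> MISS (open row4); precharges=0
Acc 3: bank0 row0 -> MISS (open row0); precharges=1
Acc 4: bank1 row1 -> MISS (open row1); precharges=2
Acc 5: bank1 row4 -> MISS (open row4); precharges=3
Acc 6: bank1 row2 -> MISS (open row2); precharges=4
Acc 7: bank1 row0 -> MISS (open row0); precharges=5
Acc 8: bank0 row0 -> HIT
Acc 9: bank1 row4 -> MISS (open row4); precharges=6
Acc 10: bank0 row1 -> MISS (open row1); precharges=7
Acc 11: bank0 row1 -> HIT
Acc 12: bank1 row0 -> MISS (open row0); precharges=8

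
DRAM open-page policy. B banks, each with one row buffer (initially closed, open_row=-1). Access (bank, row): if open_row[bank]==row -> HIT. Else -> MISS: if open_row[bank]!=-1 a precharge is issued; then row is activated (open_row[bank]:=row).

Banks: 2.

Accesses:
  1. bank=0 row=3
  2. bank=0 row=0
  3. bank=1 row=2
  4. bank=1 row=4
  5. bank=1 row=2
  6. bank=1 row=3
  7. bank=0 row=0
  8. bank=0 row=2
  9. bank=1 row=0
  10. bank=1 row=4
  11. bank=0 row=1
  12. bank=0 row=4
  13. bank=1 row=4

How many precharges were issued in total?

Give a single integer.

Answer: 9

Derivation:
Acc 1: bank0 row3 -> MISS (open row3); precharges=0
Acc 2: bank0 row0 -> MISS (open row0); precharges=1
Acc 3: bank1 row2 -> MISS (open row2); precharges=1
Acc 4: bank1 row4 -> MISS (open row4); precharges=2
Acc 5: bank1 row2 -> MISS (open row2); precharges=3
Acc 6: bank1 row3 -> MISS (open row3); precharges=4
Acc 7: bank0 row0 -> HIT
Acc 8: bank0 row2 -> MISS (open row2); precharges=5
Acc 9: bank1 row0 -> MISS (open row0); precharges=6
Acc 10: bank1 row4 -> MISS (open row4); precharges=7
Acc 11: bank0 row1 -> MISS (open row1); precharges=8
Acc 12: bank0 row4 -> MISS (open row4); precharges=9
Acc 13: bank1 row4 -> HIT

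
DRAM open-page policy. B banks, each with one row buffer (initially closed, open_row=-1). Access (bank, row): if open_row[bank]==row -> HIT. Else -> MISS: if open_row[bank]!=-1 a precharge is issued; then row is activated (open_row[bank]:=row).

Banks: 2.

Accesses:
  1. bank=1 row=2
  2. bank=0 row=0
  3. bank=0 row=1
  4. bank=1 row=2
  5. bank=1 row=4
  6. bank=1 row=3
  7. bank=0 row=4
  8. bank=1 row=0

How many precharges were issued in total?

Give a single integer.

Acc 1: bank1 row2 -> MISS (open row2); precharges=0
Acc 2: bank0 row0 -> MISS (open row0); precharges=0
Acc 3: bank0 row1 -> MISS (open row1); precharges=1
Acc 4: bank1 row2 -> HIT
Acc 5: bank1 row4 -> MISS (open row4); precharges=2
Acc 6: bank1 row3 -> MISS (open row3); precharges=3
Acc 7: bank0 row4 -> MISS (open row4); precharges=4
Acc 8: bank1 row0 -> MISS (open row0); precharges=5

Answer: 5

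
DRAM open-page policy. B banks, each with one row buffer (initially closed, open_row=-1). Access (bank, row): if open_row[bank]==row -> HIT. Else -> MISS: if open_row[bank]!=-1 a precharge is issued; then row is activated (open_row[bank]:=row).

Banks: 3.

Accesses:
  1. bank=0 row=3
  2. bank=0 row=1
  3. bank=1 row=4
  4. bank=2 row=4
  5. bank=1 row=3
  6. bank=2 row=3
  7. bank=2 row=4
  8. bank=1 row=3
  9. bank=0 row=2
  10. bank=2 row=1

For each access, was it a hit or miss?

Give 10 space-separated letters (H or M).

Answer: M M M M M M M H M M

Derivation:
Acc 1: bank0 row3 -> MISS (open row3); precharges=0
Acc 2: bank0 row1 -> MISS (open row1); precharges=1
Acc 3: bank1 row4 -> MISS (open row4); precharges=1
Acc 4: bank2 row4 -> MISS (open row4); precharges=1
Acc 5: bank1 row3 -> MISS (open row3); precharges=2
Acc 6: bank2 row3 -> MISS (open row3); precharges=3
Acc 7: bank2 row4 -> MISS (open row4); precharges=4
Acc 8: bank1 row3 -> HIT
Acc 9: bank0 row2 -> MISS (open row2); precharges=5
Acc 10: bank2 row1 -> MISS (open row1); precharges=6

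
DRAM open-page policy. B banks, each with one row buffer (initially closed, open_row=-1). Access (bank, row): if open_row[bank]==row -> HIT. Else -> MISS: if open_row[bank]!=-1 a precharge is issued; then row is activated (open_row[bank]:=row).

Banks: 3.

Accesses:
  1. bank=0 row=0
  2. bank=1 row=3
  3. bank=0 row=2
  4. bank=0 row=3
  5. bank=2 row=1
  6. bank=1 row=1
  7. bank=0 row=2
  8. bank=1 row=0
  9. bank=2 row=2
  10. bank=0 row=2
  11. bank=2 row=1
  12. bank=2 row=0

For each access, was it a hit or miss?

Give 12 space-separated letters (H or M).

Acc 1: bank0 row0 -> MISS (open row0); precharges=0
Acc 2: bank1 row3 -> MISS (open row3); precharges=0
Acc 3: bank0 row2 -> MISS (open row2); precharges=1
Acc 4: bank0 row3 -> MISS (open row3); precharges=2
Acc 5: bank2 row1 -> MISS (open row1); precharges=2
Acc 6: bank1 row1 -> MISS (open row1); precharges=3
Acc 7: bank0 row2 -> MISS (open row2); precharges=4
Acc 8: bank1 row0 -> MISS (open row0); precharges=5
Acc 9: bank2 row2 -> MISS (open row2); precharges=6
Acc 10: bank0 row2 -> HIT
Acc 11: bank2 row1 -> MISS (open row1); precharges=7
Acc 12: bank2 row0 -> MISS (open row0); precharges=8

Answer: M M M M M M M M M H M M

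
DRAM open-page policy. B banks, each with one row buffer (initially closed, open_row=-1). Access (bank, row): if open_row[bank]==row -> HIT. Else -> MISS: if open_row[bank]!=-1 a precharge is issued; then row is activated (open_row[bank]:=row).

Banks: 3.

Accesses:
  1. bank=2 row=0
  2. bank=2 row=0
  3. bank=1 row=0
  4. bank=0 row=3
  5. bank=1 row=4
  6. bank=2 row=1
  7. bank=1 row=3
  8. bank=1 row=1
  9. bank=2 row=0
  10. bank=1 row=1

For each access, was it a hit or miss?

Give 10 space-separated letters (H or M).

Acc 1: bank2 row0 -> MISS (open row0); precharges=0
Acc 2: bank2 row0 -> HIT
Acc 3: bank1 row0 -> MISS (open row0); precharges=0
Acc 4: bank0 row3 -> MISS (open row3); precharges=0
Acc 5: bank1 row4 -> MISS (open row4); precharges=1
Acc 6: bank2 row1 -> MISS (open row1); precharges=2
Acc 7: bank1 row3 -> MISS (open row3); precharges=3
Acc 8: bank1 row1 -> MISS (open row1); precharges=4
Acc 9: bank2 row0 -> MISS (open row0); precharges=5
Acc 10: bank1 row1 -> HIT

Answer: M H M M M M M M M H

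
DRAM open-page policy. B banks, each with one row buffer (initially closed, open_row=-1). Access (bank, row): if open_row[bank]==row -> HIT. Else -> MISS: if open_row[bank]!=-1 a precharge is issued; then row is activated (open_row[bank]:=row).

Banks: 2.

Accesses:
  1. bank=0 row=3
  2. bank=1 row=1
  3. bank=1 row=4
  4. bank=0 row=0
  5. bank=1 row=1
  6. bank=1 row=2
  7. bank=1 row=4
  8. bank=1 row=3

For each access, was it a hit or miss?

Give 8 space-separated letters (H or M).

Answer: M M M M M M M M

Derivation:
Acc 1: bank0 row3 -> MISS (open row3); precharges=0
Acc 2: bank1 row1 -> MISS (open row1); precharges=0
Acc 3: bank1 row4 -> MISS (open row4); precharges=1
Acc 4: bank0 row0 -> MISS (open row0); precharges=2
Acc 5: bank1 row1 -> MISS (open row1); precharges=3
Acc 6: bank1 row2 -> MISS (open row2); precharges=4
Acc 7: bank1 row4 -> MISS (open row4); precharges=5
Acc 8: bank1 row3 -> MISS (open row3); precharges=6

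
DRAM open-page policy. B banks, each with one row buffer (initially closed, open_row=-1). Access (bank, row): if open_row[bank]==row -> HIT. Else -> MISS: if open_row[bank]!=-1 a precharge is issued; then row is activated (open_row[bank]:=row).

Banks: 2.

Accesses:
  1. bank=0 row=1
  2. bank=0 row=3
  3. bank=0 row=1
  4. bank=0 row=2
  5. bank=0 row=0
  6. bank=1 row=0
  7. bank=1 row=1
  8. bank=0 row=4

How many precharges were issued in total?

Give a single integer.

Acc 1: bank0 row1 -> MISS (open row1); precharges=0
Acc 2: bank0 row3 -> MISS (open row3); precharges=1
Acc 3: bank0 row1 -> MISS (open row1); precharges=2
Acc 4: bank0 row2 -> MISS (open row2); precharges=3
Acc 5: bank0 row0 -> MISS (open row0); precharges=4
Acc 6: bank1 row0 -> MISS (open row0); precharges=4
Acc 7: bank1 row1 -> MISS (open row1); precharges=5
Acc 8: bank0 row4 -> MISS (open row4); precharges=6

Answer: 6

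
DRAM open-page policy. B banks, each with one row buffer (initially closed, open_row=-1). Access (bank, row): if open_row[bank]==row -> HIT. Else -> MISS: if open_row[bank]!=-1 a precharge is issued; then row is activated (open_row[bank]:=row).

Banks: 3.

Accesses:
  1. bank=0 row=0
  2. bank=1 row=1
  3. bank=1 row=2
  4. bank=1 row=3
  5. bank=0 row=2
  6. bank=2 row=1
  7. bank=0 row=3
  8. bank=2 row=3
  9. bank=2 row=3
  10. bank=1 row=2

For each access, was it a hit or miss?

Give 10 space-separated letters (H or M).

Acc 1: bank0 row0 -> MISS (open row0); precharges=0
Acc 2: bank1 row1 -> MISS (open row1); precharges=0
Acc 3: bank1 row2 -> MISS (open row2); precharges=1
Acc 4: bank1 row3 -> MISS (open row3); precharges=2
Acc 5: bank0 row2 -> MISS (open row2); precharges=3
Acc 6: bank2 row1 -> MISS (open row1); precharges=3
Acc 7: bank0 row3 -> MISS (open row3); precharges=4
Acc 8: bank2 row3 -> MISS (open row3); precharges=5
Acc 9: bank2 row3 -> HIT
Acc 10: bank1 row2 -> MISS (open row2); precharges=6

Answer: M M M M M M M M H M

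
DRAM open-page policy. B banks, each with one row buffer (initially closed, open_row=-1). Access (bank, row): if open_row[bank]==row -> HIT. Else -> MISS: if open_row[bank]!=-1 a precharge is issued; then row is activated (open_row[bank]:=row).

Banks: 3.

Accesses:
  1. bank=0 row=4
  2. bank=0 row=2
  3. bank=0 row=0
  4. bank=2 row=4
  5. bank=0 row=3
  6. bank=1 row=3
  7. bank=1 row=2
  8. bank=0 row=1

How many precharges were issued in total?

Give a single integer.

Answer: 5

Derivation:
Acc 1: bank0 row4 -> MISS (open row4); precharges=0
Acc 2: bank0 row2 -> MISS (open row2); precharges=1
Acc 3: bank0 row0 -> MISS (open row0); precharges=2
Acc 4: bank2 row4 -> MISS (open row4); precharges=2
Acc 5: bank0 row3 -> MISS (open row3); precharges=3
Acc 6: bank1 row3 -> MISS (open row3); precharges=3
Acc 7: bank1 row2 -> MISS (open row2); precharges=4
Acc 8: bank0 row1 -> MISS (open row1); precharges=5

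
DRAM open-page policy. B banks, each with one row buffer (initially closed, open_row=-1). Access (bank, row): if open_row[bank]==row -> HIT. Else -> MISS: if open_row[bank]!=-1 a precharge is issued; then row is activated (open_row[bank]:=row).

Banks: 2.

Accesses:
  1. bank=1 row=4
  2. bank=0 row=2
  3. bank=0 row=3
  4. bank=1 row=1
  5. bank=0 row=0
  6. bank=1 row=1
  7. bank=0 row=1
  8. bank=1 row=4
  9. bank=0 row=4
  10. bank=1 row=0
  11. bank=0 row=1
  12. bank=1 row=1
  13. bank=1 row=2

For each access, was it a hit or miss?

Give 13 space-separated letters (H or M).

Acc 1: bank1 row4 -> MISS (open row4); precharges=0
Acc 2: bank0 row2 -> MISS (open row2); precharges=0
Acc 3: bank0 row3 -> MISS (open row3); precharges=1
Acc 4: bank1 row1 -> MISS (open row1); precharges=2
Acc 5: bank0 row0 -> MISS (open row0); precharges=3
Acc 6: bank1 row1 -> HIT
Acc 7: bank0 row1 -> MISS (open row1); precharges=4
Acc 8: bank1 row4 -> MISS (open row4); precharges=5
Acc 9: bank0 row4 -> MISS (open row4); precharges=6
Acc 10: bank1 row0 -> MISS (open row0); precharges=7
Acc 11: bank0 row1 -> MISS (open row1); precharges=8
Acc 12: bank1 row1 -> MISS (open row1); precharges=9
Acc 13: bank1 row2 -> MISS (open row2); precharges=10

Answer: M M M M M H M M M M M M M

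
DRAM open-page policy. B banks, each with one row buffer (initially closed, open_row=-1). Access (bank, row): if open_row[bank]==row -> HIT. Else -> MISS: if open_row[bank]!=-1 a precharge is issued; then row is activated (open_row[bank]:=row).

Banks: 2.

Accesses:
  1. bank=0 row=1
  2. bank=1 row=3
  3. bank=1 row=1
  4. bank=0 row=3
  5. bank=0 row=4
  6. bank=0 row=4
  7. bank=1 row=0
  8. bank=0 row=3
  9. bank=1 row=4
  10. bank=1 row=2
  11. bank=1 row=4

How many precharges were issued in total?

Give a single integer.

Acc 1: bank0 row1 -> MISS (open row1); precharges=0
Acc 2: bank1 row3 -> MISS (open row3); precharges=0
Acc 3: bank1 row1 -> MISS (open row1); precharges=1
Acc 4: bank0 row3 -> MISS (open row3); precharges=2
Acc 5: bank0 row4 -> MISS (open row4); precharges=3
Acc 6: bank0 row4 -> HIT
Acc 7: bank1 row0 -> MISS (open row0); precharges=4
Acc 8: bank0 row3 -> MISS (open row3); precharges=5
Acc 9: bank1 row4 -> MISS (open row4); precharges=6
Acc 10: bank1 row2 -> MISS (open row2); precharges=7
Acc 11: bank1 row4 -> MISS (open row4); precharges=8

Answer: 8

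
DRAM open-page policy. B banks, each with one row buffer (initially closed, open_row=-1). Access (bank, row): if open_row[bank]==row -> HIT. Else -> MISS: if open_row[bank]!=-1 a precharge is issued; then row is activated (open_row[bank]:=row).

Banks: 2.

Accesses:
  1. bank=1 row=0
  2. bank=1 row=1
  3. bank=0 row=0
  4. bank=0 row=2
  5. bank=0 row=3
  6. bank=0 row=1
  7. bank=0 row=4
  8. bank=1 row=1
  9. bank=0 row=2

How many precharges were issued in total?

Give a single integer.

Acc 1: bank1 row0 -> MISS (open row0); precharges=0
Acc 2: bank1 row1 -> MISS (open row1); precharges=1
Acc 3: bank0 row0 -> MISS (open row0); precharges=1
Acc 4: bank0 row2 -> MISS (open row2); precharges=2
Acc 5: bank0 row3 -> MISS (open row3); precharges=3
Acc 6: bank0 row1 -> MISS (open row1); precharges=4
Acc 7: bank0 row4 -> MISS (open row4); precharges=5
Acc 8: bank1 row1 -> HIT
Acc 9: bank0 row2 -> MISS (open row2); precharges=6

Answer: 6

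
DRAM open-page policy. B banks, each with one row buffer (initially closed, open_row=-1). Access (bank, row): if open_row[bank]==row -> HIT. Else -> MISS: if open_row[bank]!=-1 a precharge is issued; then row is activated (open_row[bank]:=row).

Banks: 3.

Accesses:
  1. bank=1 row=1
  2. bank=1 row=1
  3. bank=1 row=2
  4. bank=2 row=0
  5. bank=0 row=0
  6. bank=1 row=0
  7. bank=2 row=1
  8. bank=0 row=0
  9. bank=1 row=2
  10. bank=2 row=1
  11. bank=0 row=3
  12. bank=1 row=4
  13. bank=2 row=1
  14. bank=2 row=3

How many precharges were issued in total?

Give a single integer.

Acc 1: bank1 row1 -> MISS (open row1); precharges=0
Acc 2: bank1 row1 -> HIT
Acc 3: bank1 row2 -> MISS (open row2); precharges=1
Acc 4: bank2 row0 -> MISS (open row0); precharges=1
Acc 5: bank0 row0 -> MISS (open row0); precharges=1
Acc 6: bank1 row0 -> MISS (open row0); precharges=2
Acc 7: bank2 row1 -> MISS (open row1); precharges=3
Acc 8: bank0 row0 -> HIT
Acc 9: bank1 row2 -> MISS (open row2); precharges=4
Acc 10: bank2 row1 -> HIT
Acc 11: bank0 row3 -> MISS (open row3); precharges=5
Acc 12: bank1 row4 -> MISS (open row4); precharges=6
Acc 13: bank2 row1 -> HIT
Acc 14: bank2 row3 -> MISS (open row3); precharges=7

Answer: 7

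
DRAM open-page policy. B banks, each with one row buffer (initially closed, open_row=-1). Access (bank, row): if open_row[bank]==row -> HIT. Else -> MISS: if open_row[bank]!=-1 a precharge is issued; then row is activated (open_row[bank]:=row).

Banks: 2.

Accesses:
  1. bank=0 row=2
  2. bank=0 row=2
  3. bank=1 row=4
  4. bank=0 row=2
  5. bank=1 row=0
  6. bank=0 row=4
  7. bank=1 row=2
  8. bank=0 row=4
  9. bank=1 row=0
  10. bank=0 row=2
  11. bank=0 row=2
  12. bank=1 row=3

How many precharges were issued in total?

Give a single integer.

Answer: 6

Derivation:
Acc 1: bank0 row2 -> MISS (open row2); precharges=0
Acc 2: bank0 row2 -> HIT
Acc 3: bank1 row4 -> MISS (open row4); precharges=0
Acc 4: bank0 row2 -> HIT
Acc 5: bank1 row0 -> MISS (open row0); precharges=1
Acc 6: bank0 row4 -> MISS (open row4); precharges=2
Acc 7: bank1 row2 -> MISS (open row2); precharges=3
Acc 8: bank0 row4 -> HIT
Acc 9: bank1 row0 -> MISS (open row0); precharges=4
Acc 10: bank0 row2 -> MISS (open row2); precharges=5
Acc 11: bank0 row2 -> HIT
Acc 12: bank1 row3 -> MISS (open row3); precharges=6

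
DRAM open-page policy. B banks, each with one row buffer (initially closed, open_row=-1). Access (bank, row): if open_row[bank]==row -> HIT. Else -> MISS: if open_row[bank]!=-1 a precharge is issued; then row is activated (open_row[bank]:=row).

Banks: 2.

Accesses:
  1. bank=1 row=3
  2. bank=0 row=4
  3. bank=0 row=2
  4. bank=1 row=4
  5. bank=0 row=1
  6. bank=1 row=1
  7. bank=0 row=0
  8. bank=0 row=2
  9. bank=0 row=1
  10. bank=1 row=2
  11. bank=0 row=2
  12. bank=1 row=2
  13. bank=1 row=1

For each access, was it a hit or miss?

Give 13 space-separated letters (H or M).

Answer: M M M M M M M M M M M H M

Derivation:
Acc 1: bank1 row3 -> MISS (open row3); precharges=0
Acc 2: bank0 row4 -> MISS (open row4); precharges=0
Acc 3: bank0 row2 -> MISS (open row2); precharges=1
Acc 4: bank1 row4 -> MISS (open row4); precharges=2
Acc 5: bank0 row1 -> MISS (open row1); precharges=3
Acc 6: bank1 row1 -> MISS (open row1); precharges=4
Acc 7: bank0 row0 -> MISS (open row0); precharges=5
Acc 8: bank0 row2 -> MISS (open row2); precharges=6
Acc 9: bank0 row1 -> MISS (open row1); precharges=7
Acc 10: bank1 row2 -> MISS (open row2); precharges=8
Acc 11: bank0 row2 -> MISS (open row2); precharges=9
Acc 12: bank1 row2 -> HIT
Acc 13: bank1 row1 -> MISS (open row1); precharges=10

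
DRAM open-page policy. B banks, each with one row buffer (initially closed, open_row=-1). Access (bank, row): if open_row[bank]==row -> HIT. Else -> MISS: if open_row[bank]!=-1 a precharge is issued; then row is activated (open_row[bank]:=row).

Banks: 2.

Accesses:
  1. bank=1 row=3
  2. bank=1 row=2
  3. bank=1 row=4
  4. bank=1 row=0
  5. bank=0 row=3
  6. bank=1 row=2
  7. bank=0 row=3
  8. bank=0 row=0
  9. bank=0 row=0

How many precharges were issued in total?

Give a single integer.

Answer: 5

Derivation:
Acc 1: bank1 row3 -> MISS (open row3); precharges=0
Acc 2: bank1 row2 -> MISS (open row2); precharges=1
Acc 3: bank1 row4 -> MISS (open row4); precharges=2
Acc 4: bank1 row0 -> MISS (open row0); precharges=3
Acc 5: bank0 row3 -> MISS (open row3); precharges=3
Acc 6: bank1 row2 -> MISS (open row2); precharges=4
Acc 7: bank0 row3 -> HIT
Acc 8: bank0 row0 -> MISS (open row0); precharges=5
Acc 9: bank0 row0 -> HIT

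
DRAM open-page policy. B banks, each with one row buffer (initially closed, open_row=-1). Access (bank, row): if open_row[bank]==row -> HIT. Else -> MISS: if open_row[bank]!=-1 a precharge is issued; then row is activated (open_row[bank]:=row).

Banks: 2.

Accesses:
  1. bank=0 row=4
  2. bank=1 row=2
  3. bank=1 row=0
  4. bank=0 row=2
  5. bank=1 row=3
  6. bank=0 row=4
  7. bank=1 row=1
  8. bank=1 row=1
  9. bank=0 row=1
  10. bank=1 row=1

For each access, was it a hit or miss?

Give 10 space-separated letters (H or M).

Answer: M M M M M M M H M H

Derivation:
Acc 1: bank0 row4 -> MISS (open row4); precharges=0
Acc 2: bank1 row2 -> MISS (open row2); precharges=0
Acc 3: bank1 row0 -> MISS (open row0); precharges=1
Acc 4: bank0 row2 -> MISS (open row2); precharges=2
Acc 5: bank1 row3 -> MISS (open row3); precharges=3
Acc 6: bank0 row4 -> MISS (open row4); precharges=4
Acc 7: bank1 row1 -> MISS (open row1); precharges=5
Acc 8: bank1 row1 -> HIT
Acc 9: bank0 row1 -> MISS (open row1); precharges=6
Acc 10: bank1 row1 -> HIT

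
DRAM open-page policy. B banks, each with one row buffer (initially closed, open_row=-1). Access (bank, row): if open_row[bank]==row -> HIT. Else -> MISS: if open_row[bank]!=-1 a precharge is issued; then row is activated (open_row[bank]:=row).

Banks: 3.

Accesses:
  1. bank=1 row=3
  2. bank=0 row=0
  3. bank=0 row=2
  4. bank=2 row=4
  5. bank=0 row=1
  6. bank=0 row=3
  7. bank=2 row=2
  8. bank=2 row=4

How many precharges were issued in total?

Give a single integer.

Acc 1: bank1 row3 -> MISS (open row3); precharges=0
Acc 2: bank0 row0 -> MISS (open row0); precharges=0
Acc 3: bank0 row2 -> MISS (open row2); precharges=1
Acc 4: bank2 row4 -> MISS (open row4); precharges=1
Acc 5: bank0 row1 -> MISS (open row1); precharges=2
Acc 6: bank0 row3 -> MISS (open row3); precharges=3
Acc 7: bank2 row2 -> MISS (open row2); precharges=4
Acc 8: bank2 row4 -> MISS (open row4); precharges=5

Answer: 5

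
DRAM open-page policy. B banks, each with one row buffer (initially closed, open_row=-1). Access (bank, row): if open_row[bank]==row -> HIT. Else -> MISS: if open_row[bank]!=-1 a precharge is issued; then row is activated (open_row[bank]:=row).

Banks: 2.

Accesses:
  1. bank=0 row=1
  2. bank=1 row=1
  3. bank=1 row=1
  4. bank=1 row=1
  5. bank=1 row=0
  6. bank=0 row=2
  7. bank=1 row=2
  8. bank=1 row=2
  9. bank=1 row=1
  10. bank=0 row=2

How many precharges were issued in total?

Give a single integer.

Acc 1: bank0 row1 -> MISS (open row1); precharges=0
Acc 2: bank1 row1 -> MISS (open row1); precharges=0
Acc 3: bank1 row1 -> HIT
Acc 4: bank1 row1 -> HIT
Acc 5: bank1 row0 -> MISS (open row0); precharges=1
Acc 6: bank0 row2 -> MISS (open row2); precharges=2
Acc 7: bank1 row2 -> MISS (open row2); precharges=3
Acc 8: bank1 row2 -> HIT
Acc 9: bank1 row1 -> MISS (open row1); precharges=4
Acc 10: bank0 row2 -> HIT

Answer: 4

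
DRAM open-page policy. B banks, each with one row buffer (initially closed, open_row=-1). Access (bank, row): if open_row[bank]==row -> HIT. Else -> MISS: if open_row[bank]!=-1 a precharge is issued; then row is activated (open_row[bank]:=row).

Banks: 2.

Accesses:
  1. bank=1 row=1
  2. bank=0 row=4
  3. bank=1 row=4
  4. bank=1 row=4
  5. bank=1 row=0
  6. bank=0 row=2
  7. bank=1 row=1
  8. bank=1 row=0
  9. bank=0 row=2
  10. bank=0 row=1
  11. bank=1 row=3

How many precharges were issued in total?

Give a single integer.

Acc 1: bank1 row1 -> MISS (open row1); precharges=0
Acc 2: bank0 row4 -> MISS (open row4); precharges=0
Acc 3: bank1 row4 -> MISS (open row4); precharges=1
Acc 4: bank1 row4 -> HIT
Acc 5: bank1 row0 -> MISS (open row0); precharges=2
Acc 6: bank0 row2 -> MISS (open row2); precharges=3
Acc 7: bank1 row1 -> MISS (open row1); precharges=4
Acc 8: bank1 row0 -> MISS (open row0); precharges=5
Acc 9: bank0 row2 -> HIT
Acc 10: bank0 row1 -> MISS (open row1); precharges=6
Acc 11: bank1 row3 -> MISS (open row3); precharges=7

Answer: 7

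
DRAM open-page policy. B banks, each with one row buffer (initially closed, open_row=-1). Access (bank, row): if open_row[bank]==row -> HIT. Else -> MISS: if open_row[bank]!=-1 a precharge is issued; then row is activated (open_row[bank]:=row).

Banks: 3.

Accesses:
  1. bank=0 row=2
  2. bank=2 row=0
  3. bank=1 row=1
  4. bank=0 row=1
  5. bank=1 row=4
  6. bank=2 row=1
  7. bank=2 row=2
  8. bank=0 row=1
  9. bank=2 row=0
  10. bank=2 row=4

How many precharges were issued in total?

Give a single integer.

Answer: 6

Derivation:
Acc 1: bank0 row2 -> MISS (open row2); precharges=0
Acc 2: bank2 row0 -> MISS (open row0); precharges=0
Acc 3: bank1 row1 -> MISS (open row1); precharges=0
Acc 4: bank0 row1 -> MISS (open row1); precharges=1
Acc 5: bank1 row4 -> MISS (open row4); precharges=2
Acc 6: bank2 row1 -> MISS (open row1); precharges=3
Acc 7: bank2 row2 -> MISS (open row2); precharges=4
Acc 8: bank0 row1 -> HIT
Acc 9: bank2 row0 -> MISS (open row0); precharges=5
Acc 10: bank2 row4 -> MISS (open row4); precharges=6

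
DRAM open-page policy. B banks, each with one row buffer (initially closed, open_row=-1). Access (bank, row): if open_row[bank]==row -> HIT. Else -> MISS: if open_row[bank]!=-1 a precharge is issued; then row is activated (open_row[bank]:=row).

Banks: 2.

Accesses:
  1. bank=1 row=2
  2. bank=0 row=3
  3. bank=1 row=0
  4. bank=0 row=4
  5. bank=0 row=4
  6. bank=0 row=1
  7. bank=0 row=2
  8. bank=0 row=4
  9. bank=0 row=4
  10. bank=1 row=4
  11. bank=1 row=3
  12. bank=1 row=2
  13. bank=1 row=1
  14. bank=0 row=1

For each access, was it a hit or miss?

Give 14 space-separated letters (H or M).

Acc 1: bank1 row2 -> MISS (open row2); precharges=0
Acc 2: bank0 row3 -> MISS (open row3); precharges=0
Acc 3: bank1 row0 -> MISS (open row0); precharges=1
Acc 4: bank0 row4 -> MISS (open row4); precharges=2
Acc 5: bank0 row4 -> HIT
Acc 6: bank0 row1 -> MISS (open row1); precharges=3
Acc 7: bank0 row2 -> MISS (open row2); precharges=4
Acc 8: bank0 row4 -> MISS (open row4); precharges=5
Acc 9: bank0 row4 -> HIT
Acc 10: bank1 row4 -> MISS (open row4); precharges=6
Acc 11: bank1 row3 -> MISS (open row3); precharges=7
Acc 12: bank1 row2 -> MISS (open row2); precharges=8
Acc 13: bank1 row1 -> MISS (open row1); precharges=9
Acc 14: bank0 row1 -> MISS (open row1); precharges=10

Answer: M M M M H M M M H M M M M M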